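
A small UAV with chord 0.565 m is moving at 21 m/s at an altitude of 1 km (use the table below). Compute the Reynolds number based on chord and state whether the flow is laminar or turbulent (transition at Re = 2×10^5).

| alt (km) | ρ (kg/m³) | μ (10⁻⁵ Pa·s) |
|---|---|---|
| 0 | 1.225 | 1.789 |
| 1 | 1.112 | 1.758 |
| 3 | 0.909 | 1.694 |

At 1 km, from the table: ρ = 1.112 kg/m³, μ = 1.758×10⁻⁵ Pa·s.
Re = ρ·v·c/μ = 1.112 × 21 × 0.565 / (1.758×10⁻⁵) = 7.51×10^5
Since 7.51×10^5 > 2×10^5, the flow is turbulent.

Re = 7.51×10^5 (turbulent)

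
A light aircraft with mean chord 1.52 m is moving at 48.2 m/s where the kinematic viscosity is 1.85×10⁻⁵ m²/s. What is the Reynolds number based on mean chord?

Re = 3.96×10^6

Re = v·c/ν = 48.2 × 1.52 / (1.85×10⁻⁵) = 3.96×10^6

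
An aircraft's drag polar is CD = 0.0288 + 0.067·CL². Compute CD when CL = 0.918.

CD = 0.0853

CD = 0.0288 + 0.067 × 0.918² = 0.0288 + 0.05646 = 0.0853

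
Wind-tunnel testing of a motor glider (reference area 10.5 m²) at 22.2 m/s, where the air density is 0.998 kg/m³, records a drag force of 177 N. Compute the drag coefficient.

From D = ½ρv²S·CD, rearranging gives CD = 2D/(ρv²S).
CD = 2 × 177 / (0.998 × 22.2² × 10.5) = 0.0685

CD = 0.0685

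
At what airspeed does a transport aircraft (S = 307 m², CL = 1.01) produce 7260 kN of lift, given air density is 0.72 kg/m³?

L = ½ρv²S·CL ⇒ v = √(2L/(ρ·S·CL))
v = √(2 × 7.26×10^6 / (0.72 × 307 × 1.01)) = √65040 = 255 m/s

v = 255 m/s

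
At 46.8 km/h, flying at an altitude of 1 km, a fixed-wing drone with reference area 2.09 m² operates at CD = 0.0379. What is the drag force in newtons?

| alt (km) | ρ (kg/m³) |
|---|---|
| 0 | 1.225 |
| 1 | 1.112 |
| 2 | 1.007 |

At 1 km, from the table: ρ = 1.112 kg/m³.
Convert speed: v = 46.8 km/h ÷ 3.6 = 13 m/s.
D = ½ρv²S·CD = ½ × 1.112 × 13² × 2.09 × 0.0379 = 7.44 N

D = 7.44 N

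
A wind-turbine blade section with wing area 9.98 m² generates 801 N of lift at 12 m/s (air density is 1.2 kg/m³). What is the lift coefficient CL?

CL = 0.929

From L = ½ρv²S·CL, rearranging gives CL = 2L/(ρv²S).
CL = 2 × 801 / (1.2 × 12² × 9.98) = 0.929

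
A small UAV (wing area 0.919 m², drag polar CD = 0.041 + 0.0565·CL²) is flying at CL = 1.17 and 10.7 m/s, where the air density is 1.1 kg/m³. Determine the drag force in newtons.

CD = 0.041 + 0.0565 × 1.17² = 0.1183
D = ½ρv²S·CD = ½ × 1.1 × 10.7² × 0.919 × 0.1183 = 6.85 N

D = 6.85 N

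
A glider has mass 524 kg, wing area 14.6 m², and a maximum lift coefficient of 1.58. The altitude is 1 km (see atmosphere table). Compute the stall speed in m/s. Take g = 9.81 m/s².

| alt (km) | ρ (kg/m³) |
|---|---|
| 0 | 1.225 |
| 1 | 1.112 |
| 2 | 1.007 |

At 1 km, from the table: ρ = 1.112 kg/m³.
Stall occurs when L = W at CL,max. W = mg = 524 × 9.81 = 5140 N.
V_stall = √(2W/(ρ·S·CL,max)) = √(2 × 5140 / (1.112 × 14.6 × 1.58))
V_stall = √400.8 = 20 m/s

V_stall = 20 m/s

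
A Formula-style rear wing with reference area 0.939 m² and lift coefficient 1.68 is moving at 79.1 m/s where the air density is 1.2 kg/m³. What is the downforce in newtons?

L = 5920 N

L = ½ρv²S·CL = ½ × 1.2 × 79.1² × 0.939 × 1.68 = 5920 N ≈ 5.92 kN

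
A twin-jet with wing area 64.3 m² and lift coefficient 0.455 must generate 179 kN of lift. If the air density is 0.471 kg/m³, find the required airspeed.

v = 161 m/s

L = ½ρv²S·CL ⇒ v = √(2L/(ρ·S·CL))
v = √(2 × 1.79×10^5 / (0.471 × 64.3 × 0.455)) = √25980 = 161 m/s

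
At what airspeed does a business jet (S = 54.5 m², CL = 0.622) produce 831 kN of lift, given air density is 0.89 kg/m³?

L = ½ρv²S·CL ⇒ v = √(2L/(ρ·S·CL))
v = √(2 × 8.31×10^5 / (0.89 × 54.5 × 0.622)) = √55090 = 235 m/s

v = 235 m/s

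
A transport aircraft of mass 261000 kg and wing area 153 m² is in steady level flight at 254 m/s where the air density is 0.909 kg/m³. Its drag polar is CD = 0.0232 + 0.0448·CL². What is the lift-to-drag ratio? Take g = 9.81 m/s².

L/D = 15.1

Level flight ⇒ L = W = m·g = 261000 × 9.81 = 2.5604×10^6 N.
Dynamic pressure q = 0.5 × 0.909 × 254² = 29320 Pa.
CL = 2W/(ρv²S) = 2×2.5604×10^6/(0.909×254²×153) = 0.5707.
CD = 0.0232 + 0.0448 × 0.5707² = 0.03779.
L/D = CL/CD = 0.5707 / 0.03779 = 15.1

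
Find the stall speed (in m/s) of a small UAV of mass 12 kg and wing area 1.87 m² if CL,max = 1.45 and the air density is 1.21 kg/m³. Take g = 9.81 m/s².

Weight W = mg = 12 × 9.81 = 117.7 N.
V_stall = √(2W/(ρ·S·CL,max)) = √(2 × 117.7 / (1.21 × 1.87 × 1.45))
V_stall = √71.76 = 8.47 m/s

V_stall = 8.47 m/s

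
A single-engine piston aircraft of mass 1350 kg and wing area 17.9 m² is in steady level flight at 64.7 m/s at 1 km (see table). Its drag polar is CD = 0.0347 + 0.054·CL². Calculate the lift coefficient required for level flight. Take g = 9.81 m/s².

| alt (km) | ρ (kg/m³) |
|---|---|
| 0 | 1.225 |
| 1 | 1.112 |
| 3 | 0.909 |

At 1 km, from the table: ρ = 1.112 kg/m³.
In steady level flight, lift balances weight: W = mg = 1350 × 9.81 = 13244 N.
Dynamic pressure q = 0.5 × 1.112 × 64.7² = 2327 Pa.
Required CL = L/(qS) = 13244/(2327·17.9) = 0.3179.

CL = 0.318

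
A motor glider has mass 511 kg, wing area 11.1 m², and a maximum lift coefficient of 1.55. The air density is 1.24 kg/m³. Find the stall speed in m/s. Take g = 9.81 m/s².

At stall, lift equals weight: L = W = m·g = 511 × 9.81 = 5013 N.
From L = ½ρV²S·CL,max = W: V_stall = √(2W/(ρSCL,max)) = √(2·5013/(1.24·11.1·1.55))
V_stall = √469.9 = 21.7 m/s

V_stall = 21.7 m/s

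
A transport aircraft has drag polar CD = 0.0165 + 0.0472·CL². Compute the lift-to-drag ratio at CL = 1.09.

CD = 0.0165 + 0.0472 × 1.09² = 0.07258
L/D = CL/CD = 1.09 / 0.07258 = 15

L/D = 15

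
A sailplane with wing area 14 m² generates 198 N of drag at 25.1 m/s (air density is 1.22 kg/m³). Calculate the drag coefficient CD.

From D = ½ρv²S·CD, rearranging gives CD = 2D/(ρv²S).
CD = 2 × 198 / (1.22 × 25.1² × 14) = 0.0368

CD = 0.0368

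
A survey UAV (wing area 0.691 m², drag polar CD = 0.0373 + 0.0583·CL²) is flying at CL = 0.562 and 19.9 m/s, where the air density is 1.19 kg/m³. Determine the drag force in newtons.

CD = 0.0373 + 0.0583 × 0.562² = 0.05571
D = ½ρv²S·CD = ½ × 1.19 × 19.9² × 0.691 × 0.05571 = 9.07 N

D = 9.07 N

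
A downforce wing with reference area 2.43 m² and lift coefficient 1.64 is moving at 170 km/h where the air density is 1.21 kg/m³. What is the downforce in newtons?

Convert speed: v = 170 km/h ÷ 3.6 = 47.22 m/s.
Dynamic pressure q = ½ρv² = ½ × 1.21 × 47.22² = 1349 Pa.
L = q·S·CL = 1349 × 2.43 × 1.64 = 5380 N ≈ 5.38 kN

L = 5380 N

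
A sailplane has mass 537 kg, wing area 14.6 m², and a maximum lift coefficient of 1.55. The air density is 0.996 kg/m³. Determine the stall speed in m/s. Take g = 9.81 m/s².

Stall occurs when L = W at CL,max. W = mg = 537 × 9.81 = 5268 N.
From L = ½ρV²S·CL,max = W: V_stall = √(2W/(ρSCL,max)) = √(2·5268/(0.996·14.6·1.55))
V_stall = √467.4 = 21.6 m/s

V_stall = 21.6 m/s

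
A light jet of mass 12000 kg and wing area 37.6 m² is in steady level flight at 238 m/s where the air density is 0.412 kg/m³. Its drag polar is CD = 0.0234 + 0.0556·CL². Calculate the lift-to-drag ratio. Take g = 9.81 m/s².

L/D = 9.79

Weight W = mg = 12000 × 9.81 = 1.1772×10^5 N; in level flight L = W.
Dynamic pressure q = 0.5 × 0.412 × 238² = 11670 Pa.
Required CL = L/(qS) = 1.1772×10^5/(11670·37.6) = 0.2683.
CD = 0.0234 + 0.0556 × 0.2683² = 0.0274.
L/D = CL/CD = 0.2683 / 0.0274 = 9.79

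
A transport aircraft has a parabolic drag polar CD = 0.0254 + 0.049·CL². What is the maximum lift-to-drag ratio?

(L/D)max = 14.2

For CD = CD0 + K·CL², (L/D)max occurs at CL* = √(CD0/K) and equals 1/(2√(K·CD0)).
(L/D)max = 1/(2√(0.049 × 0.0254)) = 1/(2 × 0.03528) = 14.2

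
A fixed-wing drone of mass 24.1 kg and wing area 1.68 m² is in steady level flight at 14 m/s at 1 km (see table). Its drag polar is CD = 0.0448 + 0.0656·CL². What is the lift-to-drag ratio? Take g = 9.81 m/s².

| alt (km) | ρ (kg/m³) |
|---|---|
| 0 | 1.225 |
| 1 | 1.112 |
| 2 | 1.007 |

L/D = 8.37

At 1 km, from the table: ρ = 1.112 kg/m³.
Weight W = mg = 24.1 × 9.81 = 236.42 N; in level flight L = W.
Dynamic pressure q = 0.5 × 1.112 × 14² = 109 Pa.
CL = 2W/(ρv²S) = 2×236.42/(1.112×14²×1.68) = 1.291.
CD = 0.0448 + 0.0656 × 1.291² = 0.1542.
L/D = CL/CD = 1.291 / 0.1542 = 8.37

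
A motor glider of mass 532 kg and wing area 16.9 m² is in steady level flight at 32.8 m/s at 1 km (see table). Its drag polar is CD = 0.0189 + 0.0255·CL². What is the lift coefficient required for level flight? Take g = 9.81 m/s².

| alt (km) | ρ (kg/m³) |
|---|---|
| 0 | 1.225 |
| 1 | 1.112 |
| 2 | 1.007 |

CL = 0.516

At 1 km, from the table: ρ = 1.112 kg/m³.
Weight W = mg = 532 × 9.81 = 5218.9 N; in level flight L = W.
Dynamic pressure q = 0.5 × 1.112 × 32.8² = 598.2 Pa.
Required CL = L/(qS) = 5218.9/(598.2·16.9) = 0.5163.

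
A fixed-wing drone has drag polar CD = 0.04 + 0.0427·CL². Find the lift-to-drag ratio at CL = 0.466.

CD = 0.04 + 0.0427 × 0.466² = 0.04927
L/D = CL/CD = 0.466 / 0.04927 = 9.46

L/D = 9.46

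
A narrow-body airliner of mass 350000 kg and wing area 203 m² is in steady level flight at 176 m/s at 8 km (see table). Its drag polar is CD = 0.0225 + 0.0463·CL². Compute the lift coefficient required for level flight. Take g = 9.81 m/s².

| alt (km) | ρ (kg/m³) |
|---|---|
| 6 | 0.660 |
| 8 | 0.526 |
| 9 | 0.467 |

At 8 km, from the table: ρ = 0.526 kg/m³.
Level flight ⇒ L = W = m·g = 350000 × 9.81 = 3.4335×10^6 N.
q = ½ρv² = ½ × 0.526 × 176² = 8147 Pa.
Required CL = L/(qS) = 3.4335×10^6/(8147·203) = 2.076.

CL = 2.08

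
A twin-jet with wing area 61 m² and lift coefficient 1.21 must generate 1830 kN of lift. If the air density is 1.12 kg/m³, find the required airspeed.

v = 210 m/s

L = ½ρv²S·CL ⇒ v = √(2L/(ρ·S·CL))
v = √(2 × 1.83×10^6 / (1.12 × 61 × 1.21)) = √44270 = 210 m/s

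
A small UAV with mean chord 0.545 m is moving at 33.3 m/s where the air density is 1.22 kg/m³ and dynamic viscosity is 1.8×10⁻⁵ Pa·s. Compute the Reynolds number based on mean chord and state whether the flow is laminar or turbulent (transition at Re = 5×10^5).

Re = 1.23×10^6 (turbulent)

Re = ρ·v·c/μ = 1.22 × 33.3 × 0.545 / (1.8×10⁻⁵) = 1.23×10^6
Since 1.23×10^6 > 5×10^5, the flow is turbulent.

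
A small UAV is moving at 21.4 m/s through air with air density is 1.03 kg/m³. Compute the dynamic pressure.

q = 236 Pa

q = ½ρv² = ½ × 1.03 × 21.4² = 236 Pa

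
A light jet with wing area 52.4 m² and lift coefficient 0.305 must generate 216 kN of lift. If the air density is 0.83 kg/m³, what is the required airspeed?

L = ½ρv²S·CL ⇒ v = √(2L/(ρ·S·CL))
v = √(2 × 2.16×10^5 / (0.83 × 52.4 × 0.305)) = √32570 = 180 m/s

v = 180 m/s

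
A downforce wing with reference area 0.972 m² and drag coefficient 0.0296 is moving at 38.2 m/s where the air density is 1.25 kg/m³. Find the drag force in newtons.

D = 26.2 N

D = ½ρv²S·CD = ½ × 1.25 × 38.2² × 0.972 × 0.0296 = 26.2 N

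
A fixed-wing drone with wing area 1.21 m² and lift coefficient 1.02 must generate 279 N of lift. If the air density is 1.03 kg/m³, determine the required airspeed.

L = ½ρv²S·CL ⇒ v = √(2L/(ρ·S·CL))
v = √(2 × 279 / (1.03 × 1.21 × 1.02)) = √438.9 = 21 m/s

v = 21 m/s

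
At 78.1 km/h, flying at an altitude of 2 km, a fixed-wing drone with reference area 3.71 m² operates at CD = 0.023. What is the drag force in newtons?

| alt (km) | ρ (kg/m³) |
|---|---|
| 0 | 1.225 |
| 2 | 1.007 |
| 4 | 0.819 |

D = 20.2 N

At 2 km, from the table: ρ = 1.007 kg/m³.
Convert speed: v = 78.1 km/h ÷ 3.6 = 21.69 m/s.
Dynamic pressure q = ½ρv² = ½ × 1.007 × 21.69² = 237 Pa.
D = q·S·CD = 237 × 3.71 × 0.023 = 20.2 N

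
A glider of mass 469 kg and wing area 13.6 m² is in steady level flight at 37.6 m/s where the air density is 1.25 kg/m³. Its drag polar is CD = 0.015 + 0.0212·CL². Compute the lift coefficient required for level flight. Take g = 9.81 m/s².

Weight W = mg = 469 × 9.81 = 4600.9 N; in level flight L = W.
Dynamic pressure q = 0.5 × 1.25 × 37.6² = 883.6 Pa.
Required CL = L/(qS) = 4600.9/(883.6·13.6) = 0.3829.

CL = 0.383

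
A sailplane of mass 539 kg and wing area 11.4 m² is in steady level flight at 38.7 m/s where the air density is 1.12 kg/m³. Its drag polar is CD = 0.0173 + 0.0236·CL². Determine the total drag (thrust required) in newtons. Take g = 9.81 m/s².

D = 234 N

Level flight ⇒ L = W = m·g = 539 × 9.81 = 5287.6 N.
q = ½ρv² = ½ × 1.12 × 38.7² = 838.7 Pa.
CL = 2W/(ρv²S) = 2×5287.6/(1.12×38.7²×11.4) = 0.553.
CD = 0.0173 + 0.0236 × 0.553² = 0.02452.
D = q·S·CD = 838.7 × 11.4 × 0.02452 = 234.4 N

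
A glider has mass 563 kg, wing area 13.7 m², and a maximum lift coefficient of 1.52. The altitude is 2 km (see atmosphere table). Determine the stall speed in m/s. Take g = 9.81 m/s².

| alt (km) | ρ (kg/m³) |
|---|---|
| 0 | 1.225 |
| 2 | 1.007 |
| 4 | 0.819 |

At 2 km, from the table: ρ = 1.007 kg/m³.
Weight W = mg = 563 × 9.81 = 5523 N.
V_stall = √(2W/(ρ·S·CL,max)) = √(2 × 5523 / (1.007 × 13.7 × 1.52))
V_stall = √526.8 = 23 m/s

V_stall = 23 m/s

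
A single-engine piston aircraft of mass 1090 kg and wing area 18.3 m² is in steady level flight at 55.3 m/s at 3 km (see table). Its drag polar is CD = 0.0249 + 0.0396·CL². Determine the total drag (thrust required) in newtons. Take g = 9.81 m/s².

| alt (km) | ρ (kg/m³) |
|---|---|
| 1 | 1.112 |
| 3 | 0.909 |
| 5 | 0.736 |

D = 811 N

At 3 km, from the table: ρ = 0.909 kg/m³.
Weight W = mg = 1090 × 9.81 = 10693 N; in level flight L = W.
Dynamic pressure q = 0.5 × 0.909 × 55.3² = 1390 Pa.
CL = 2W/(ρv²S) = 2×10693/(0.909×55.3²×18.3) = 0.4204.
CD = 0.0249 + 0.0396 × 0.4204² = 0.0319.
D = q·S·CD = 1390 × 18.3 × 0.0319 = 811.3 N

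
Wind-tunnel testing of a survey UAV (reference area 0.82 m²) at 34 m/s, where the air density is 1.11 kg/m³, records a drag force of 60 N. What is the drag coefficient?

From D = ½ρv²S·CD, rearranging gives CD = 2D/(ρv²S).
CD = 2 × 60 / (1.11 × 34² × 0.82) = 0.114

CD = 0.114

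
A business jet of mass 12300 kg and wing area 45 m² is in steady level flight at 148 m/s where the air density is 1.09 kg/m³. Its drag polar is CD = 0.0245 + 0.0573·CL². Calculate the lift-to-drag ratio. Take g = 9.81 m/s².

L/D = 8.2

Weight W = mg = 12300 × 9.81 = 1.2066×10^5 N; in level flight L = W.
Dynamic pressure q = 0.5 × 1.09 × 148² = 11940 Pa.
CL = 2W/(ρv²S) = 2×1.2066×10^5/(1.09×148²×45) = 0.2246.
CD = 0.0245 + 0.0573 × 0.2246² = 0.02739.
L/D = CL/CD = 0.2246 / 0.02739 = 8.2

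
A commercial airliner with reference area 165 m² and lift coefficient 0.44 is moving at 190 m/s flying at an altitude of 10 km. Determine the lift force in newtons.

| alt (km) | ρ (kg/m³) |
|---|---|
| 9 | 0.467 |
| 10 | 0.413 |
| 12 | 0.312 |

At 10 km, from the table: ρ = 0.413 kg/m³.
Dynamic pressure q = ½ρv² = ½ × 0.413 × 190² = 7455 Pa.
L = q·S·CL = 7455 × 165 × 0.44 = 5.41×10^5 N ≈ 541 kN

L = 5.41×10^5 N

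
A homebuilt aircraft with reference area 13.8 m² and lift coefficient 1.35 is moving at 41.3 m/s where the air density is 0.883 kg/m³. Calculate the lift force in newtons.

Dynamic pressure q = ½ρv² = ½ × 0.883 × 41.3² = 753.1 Pa.
L = q·S·CL = 753.1 × 13.8 × 1.35 = 14000 N ≈ 14 kN

L = 14000 N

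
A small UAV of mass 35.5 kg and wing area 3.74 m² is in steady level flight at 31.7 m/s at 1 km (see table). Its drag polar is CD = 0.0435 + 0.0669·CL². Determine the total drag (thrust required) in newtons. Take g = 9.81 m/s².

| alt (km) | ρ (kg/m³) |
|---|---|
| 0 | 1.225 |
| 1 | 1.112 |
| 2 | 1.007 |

At 1 km, from the table: ρ = 1.112 kg/m³.
Level flight ⇒ L = W = m·g = 35.5 × 9.81 = 348.25 N.
Dynamic pressure q = 0.5 × 1.112 × 31.7² = 558.7 Pa.
Required CL = L/(qS) = 348.25/(558.7·3.74) = 0.1667.
CD = 0.0435 + 0.0669 × 0.1667² = 0.04536.
D = q·S·CD = 558.7 × 3.74 × 0.04536 = 94.78 N

D = 94.8 N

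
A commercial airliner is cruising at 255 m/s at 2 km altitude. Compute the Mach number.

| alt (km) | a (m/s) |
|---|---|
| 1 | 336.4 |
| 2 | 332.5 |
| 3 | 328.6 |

At 2 km, from the table: a = 332.5 m/s.
M = v/a = 255 / 332.5 = 0.767

M = 0.767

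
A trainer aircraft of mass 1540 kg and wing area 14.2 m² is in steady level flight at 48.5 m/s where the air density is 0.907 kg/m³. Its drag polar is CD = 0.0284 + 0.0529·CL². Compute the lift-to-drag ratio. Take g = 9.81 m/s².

L/D = 12.3

Level flight ⇒ L = W = m·g = 1540 × 9.81 = 15107 N.
q = ½ρv² = ½ × 0.907 × 48.5² = 1067 Pa.
CL = W/(q·S) = 15107 / (1067 × 14.2) = 0.9973.
CD = 0.0284 + 0.0529 × 0.9973² = 0.08102.
L/D = CL/CD = 0.9973 / 0.08102 = 12.3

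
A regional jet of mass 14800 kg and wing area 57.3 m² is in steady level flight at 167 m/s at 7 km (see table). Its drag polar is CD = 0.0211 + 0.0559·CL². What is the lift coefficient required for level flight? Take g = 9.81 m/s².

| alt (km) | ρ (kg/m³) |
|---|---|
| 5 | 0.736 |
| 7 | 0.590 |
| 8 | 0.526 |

CL = 0.308

At 7 km, from the table: ρ = 0.590 kg/m³.
Weight W = mg = 14800 × 9.81 = 1.4519×10^5 N; in level flight L = W.
q = ½ρv² = ½ × 0.59 × 167² = 8227 Pa.
CL = W/(q·S) = 1.4519×10^5 / (8227 × 57.3) = 0.308.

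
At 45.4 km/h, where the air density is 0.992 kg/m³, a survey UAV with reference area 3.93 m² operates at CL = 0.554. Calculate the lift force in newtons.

L = 172 N

Convert speed: v = 45.4 km/h ÷ 3.6 = 12.61 m/s.
Dynamic pressure q = ½ρv² = ½ × 0.992 × 12.61² = 78.88 Pa.
L = q·S·CL = 78.88 × 3.93 × 0.554 = 172 N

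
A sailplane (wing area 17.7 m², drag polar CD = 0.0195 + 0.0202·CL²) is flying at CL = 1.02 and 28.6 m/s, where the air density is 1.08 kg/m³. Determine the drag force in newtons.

CD = 0.0195 + 0.0202 × 1.02² = 0.04052
D = ½ρv²S·CD = ½ × 1.08 × 28.6² × 17.7 × 0.04052 = 317 N

D = 317 N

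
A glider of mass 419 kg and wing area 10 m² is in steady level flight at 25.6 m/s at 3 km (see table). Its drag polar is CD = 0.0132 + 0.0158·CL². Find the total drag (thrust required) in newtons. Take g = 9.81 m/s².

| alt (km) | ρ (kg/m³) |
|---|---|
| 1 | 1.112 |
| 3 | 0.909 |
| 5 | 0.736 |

At 3 km, from the table: ρ = 0.909 kg/m³.
In steady level flight, lift balances weight: W = mg = 419 × 9.81 = 4110.4 N.
Dynamic pressure q = 0.5 × 0.909 × 25.6² = 297.9 Pa.
CL = W/(q·S) = 4110.4 / (297.9 × 10) = 1.38.
CD = 0.0132 + 0.0158 × 1.38² = 0.04329.
D = q·S·CD = 297.9 × 10 × 0.04329 = 128.9 N

D = 129 N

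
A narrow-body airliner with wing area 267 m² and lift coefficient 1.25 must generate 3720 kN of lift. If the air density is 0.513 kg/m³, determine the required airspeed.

v = 208 m/s

L = ½ρv²S·CL ⇒ v = √(2L/(ρ·S·CL))
v = √(2 × 3.72×10^6 / (0.513 × 267 × 1.25)) = √43450 = 208 m/s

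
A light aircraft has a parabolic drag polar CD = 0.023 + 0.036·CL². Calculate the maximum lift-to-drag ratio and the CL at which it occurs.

For CD = CD0 + K·CL², (L/D)max occurs at CL* = √(CD0/K) and equals 1/(2√(K·CD0)).
(L/D)max = 1/(2√(0.036 × 0.023)) = 1/(2 × 0.02877) = 17.4
CL* = √(0.023/0.036) = 0.799

(L/D)max = 17.4, at CL = 0.799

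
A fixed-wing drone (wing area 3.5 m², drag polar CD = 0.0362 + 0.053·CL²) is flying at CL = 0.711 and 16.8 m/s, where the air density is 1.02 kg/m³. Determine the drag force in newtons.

D = 31.7 N

CD = 0.0362 + 0.053 × 0.711² = 0.06299
D = ½ρv²S·CD = ½ × 1.02 × 16.8² × 3.5 × 0.06299 = 31.7 N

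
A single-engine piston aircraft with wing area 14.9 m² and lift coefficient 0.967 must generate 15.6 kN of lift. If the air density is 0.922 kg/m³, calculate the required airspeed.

L = ½ρv²S·CL ⇒ v = √(2L/(ρ·S·CL))
v = √(2 × 15600 / (0.922 × 14.9 × 0.967)) = √2349 = 48.5 m/s

v = 48.5 m/s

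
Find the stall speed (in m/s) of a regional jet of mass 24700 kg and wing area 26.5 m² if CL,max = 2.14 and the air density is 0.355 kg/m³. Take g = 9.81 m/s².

V_stall = 155 m/s

Stall occurs when L = W at CL,max. W = mg = 24700 × 9.81 = 2.423×10^5 N.
V_stall = √(2W/(ρ·S·CL,max)) = √(2 × 2.423×10^5 / (0.355 × 26.5 × 2.14))
V_stall = √24070 = 155 m/s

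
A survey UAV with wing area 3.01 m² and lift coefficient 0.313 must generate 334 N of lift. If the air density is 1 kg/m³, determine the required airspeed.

v = 26.6 m/s

L = ½ρv²S·CL ⇒ v = √(2L/(ρ·S·CL))
v = √(2 × 334 / (1 × 3.01 × 0.313)) = √709 = 26.6 m/s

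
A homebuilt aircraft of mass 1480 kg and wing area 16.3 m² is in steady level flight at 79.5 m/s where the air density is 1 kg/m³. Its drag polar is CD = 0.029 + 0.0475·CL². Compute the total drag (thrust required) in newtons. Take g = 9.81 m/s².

Level flight ⇒ L = W = m·g = 1480 × 9.81 = 14519 N.
Dynamic pressure q = 0.5 × 1 × 79.5² = 3160 Pa.
Required CL = L/(qS) = 14519/(3160·16.3) = 0.2819.
CD = 0.029 + 0.0475 × 0.2819² = 0.03277.
D = q·S·CD = 3160 × 16.3 × 0.03277 = 1688 N

D = 1690 N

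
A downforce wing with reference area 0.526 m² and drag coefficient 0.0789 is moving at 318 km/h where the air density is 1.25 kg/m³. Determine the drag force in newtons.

D = 202 N

Convert speed: v = 318 km/h ÷ 3.6 = 88.33 m/s.
Dynamic pressure q = ½ρv² = ½ × 1.25 × 88.33² = 4877 Pa.
D = q·S·CD = 4877 × 0.526 × 0.0789 = 202 N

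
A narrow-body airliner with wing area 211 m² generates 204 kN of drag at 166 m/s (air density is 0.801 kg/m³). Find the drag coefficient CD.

From D = ½ρv²S·CD, rearranging gives CD = 2D/(ρv²S).
CD = 2 × 2.04×10^5 / (0.801 × 166² × 211) = 0.0876

CD = 0.0876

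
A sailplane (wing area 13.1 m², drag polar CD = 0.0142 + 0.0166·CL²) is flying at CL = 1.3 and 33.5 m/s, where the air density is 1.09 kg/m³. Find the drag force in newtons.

D = 339 N

CD = 0.0142 + 0.0166 × 1.3² = 0.04225
D = ½ρv²S·CD = ½ × 1.09 × 33.5² × 13.1 × 0.04225 = 339 N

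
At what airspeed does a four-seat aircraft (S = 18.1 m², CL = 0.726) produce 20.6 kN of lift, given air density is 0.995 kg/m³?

v = 56.1 m/s

L = ½ρv²S·CL ⇒ v = √(2L/(ρ·S·CL))
v = √(2 × 20600 / (0.995 × 18.1 × 0.726)) = √3151 = 56.1 m/s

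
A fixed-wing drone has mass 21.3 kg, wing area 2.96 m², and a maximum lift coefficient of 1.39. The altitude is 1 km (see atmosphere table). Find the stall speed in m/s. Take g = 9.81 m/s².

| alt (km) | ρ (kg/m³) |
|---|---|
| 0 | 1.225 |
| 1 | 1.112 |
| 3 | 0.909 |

V_stall = 9.56 m/s

At 1 km, from the table: ρ = 1.112 kg/m³.
Weight W = mg = 21.3 × 9.81 = 209 N.
From L = ½ρV²S·CL,max = W: V_stall = √(2W/(ρSCL,max)) = √(2·209/(1.112·2.96·1.39))
V_stall = √91.34 = 9.56 m/s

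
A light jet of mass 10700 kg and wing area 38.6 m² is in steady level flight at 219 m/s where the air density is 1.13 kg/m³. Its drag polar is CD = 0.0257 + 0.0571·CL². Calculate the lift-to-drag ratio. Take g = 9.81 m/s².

L/D = 3.82

In steady level flight, lift balances weight: W = mg = 10700 × 9.81 = 1.0497×10^5 N.
Dynamic pressure q = 0.5 × 1.13 × 219² = 27100 Pa.
CL = W/(q·S) = 1.0497×10^5 / (27100 × 38.6) = 0.1004.
CD = 0.0257 + 0.0571 × 0.1004² = 0.02628.
L/D = CL/CD = 0.1004 / 0.02628 = 3.82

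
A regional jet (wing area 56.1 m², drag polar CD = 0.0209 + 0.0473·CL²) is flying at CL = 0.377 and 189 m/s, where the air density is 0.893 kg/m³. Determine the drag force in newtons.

CD = 0.0209 + 0.0473 × 0.377² = 0.02762
D = ½ρv²S·CD = ½ × 0.893 × 189² × 56.1 × 0.02762 = 24700 N

D = 24700 N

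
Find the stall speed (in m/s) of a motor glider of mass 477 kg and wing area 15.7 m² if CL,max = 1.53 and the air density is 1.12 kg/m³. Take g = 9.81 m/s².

Weight W = mg = 477 × 9.81 = 4679 N.
From L = ½ρV²S·CL,max = W: V_stall = √(2W/(ρSCL,max)) = √(2·4679/(1.12·15.7·1.53))
V_stall = √347.9 = 18.7 m/s

V_stall = 18.7 m/s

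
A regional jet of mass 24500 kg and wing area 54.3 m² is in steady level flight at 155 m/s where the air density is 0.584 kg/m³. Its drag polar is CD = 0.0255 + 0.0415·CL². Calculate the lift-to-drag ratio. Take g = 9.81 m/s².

L/D = 15

Weight W = mg = 24500 × 9.81 = 2.4034×10^5 N; in level flight L = W.
Dynamic pressure q = 0.5 × 0.584 × 155² = 7015 Pa.
CL = 2W/(ρv²S) = 2×2.4034×10^5/(0.584×155²×54.3) = 0.6309.
CD = 0.0255 + 0.0415 × 0.6309² = 0.04202.
L/D = CL/CD = 0.6309 / 0.04202 = 15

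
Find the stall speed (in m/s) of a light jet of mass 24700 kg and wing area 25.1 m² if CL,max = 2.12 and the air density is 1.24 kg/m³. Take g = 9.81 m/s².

V_stall = 85.7 m/s

Weight W = mg = 24700 × 9.81 = 2.423×10^5 N.
From L = ½ρV²S·CL,max = W: V_stall = √(2W/(ρSCL,max)) = √(2·2.423×10^5/(1.24·25.1·2.12))
V_stall = √7345 = 85.7 m/s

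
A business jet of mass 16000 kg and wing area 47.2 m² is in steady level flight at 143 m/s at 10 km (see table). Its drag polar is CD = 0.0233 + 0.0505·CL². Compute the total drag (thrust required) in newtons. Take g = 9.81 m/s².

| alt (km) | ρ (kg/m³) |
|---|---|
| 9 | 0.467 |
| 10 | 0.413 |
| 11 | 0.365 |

At 10 km, from the table: ρ = 0.413 kg/m³.
Level flight ⇒ L = W = m·g = 16000 × 9.81 = 1.5696×10^5 N.
q = ½ρv² = ½ × 0.413 × 143² = 4223 Pa.
Required CL = L/(qS) = 1.5696×10^5/(4223·47.2) = 0.7875.
CD = 0.0233 + 0.0505 × 0.7875² = 0.05462.
D = q·S·CD = 4223 × 47.2 × 0.05462 = 10890 N

D = 10900 N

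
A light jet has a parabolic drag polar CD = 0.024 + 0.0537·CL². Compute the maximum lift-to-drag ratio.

(L/D)max = 13.9

For CD = CD0 + K·CL², (L/D)max occurs at CL* = √(CD0/K) and equals 1/(2√(K·CD0)).
(L/D)max = 1/(2√(0.0537 × 0.024)) = 1/(2 × 0.0359) = 13.9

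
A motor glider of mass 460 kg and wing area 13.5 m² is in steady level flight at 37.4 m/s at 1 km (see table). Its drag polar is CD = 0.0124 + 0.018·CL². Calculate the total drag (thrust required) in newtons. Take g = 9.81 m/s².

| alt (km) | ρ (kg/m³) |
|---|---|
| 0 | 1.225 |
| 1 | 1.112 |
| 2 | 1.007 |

At 1 km, from the table: ρ = 1.112 kg/m³.
Weight W = mg = 460 × 9.81 = 4512.6 N; in level flight L = W.
q = ½ρv² = ½ × 1.112 × 37.4² = 777.7 Pa.
CL = 2W/(ρv²S) = 2×4512.6/(1.112×37.4²×13.5) = 0.4298.
CD = 0.0124 + 0.018 × 0.4298² = 0.01573.
D = q·S·CD = 777.7 × 13.5 × 0.01573 = 165.1 N

D = 165 N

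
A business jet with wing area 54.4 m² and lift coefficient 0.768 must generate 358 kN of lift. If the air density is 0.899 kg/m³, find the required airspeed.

L = ½ρv²S·CL ⇒ v = √(2L/(ρ·S·CL))
v = √(2 × 3.58×10^5 / (0.899 × 54.4 × 0.768)) = √19060 = 138 m/s

v = 138 m/s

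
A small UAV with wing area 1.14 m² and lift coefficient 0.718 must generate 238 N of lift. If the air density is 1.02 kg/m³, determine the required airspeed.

L = ½ρv²S·CL ⇒ v = √(2L/(ρ·S·CL))
v = √(2 × 238 / (1.02 × 1.14 × 0.718)) = √570.1 = 23.9 m/s

v = 23.9 m/s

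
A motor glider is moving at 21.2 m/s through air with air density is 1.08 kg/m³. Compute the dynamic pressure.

q = ½ρv² = ½ × 1.08 × 21.2² = 243 Pa

q = 243 Pa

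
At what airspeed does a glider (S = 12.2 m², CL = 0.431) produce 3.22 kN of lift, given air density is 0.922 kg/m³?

v = 36.4 m/s

L = ½ρv²S·CL ⇒ v = √(2L/(ρ·S·CL))
v = √(2 × 3220 / (0.922 × 12.2 × 0.431)) = √1328 = 36.4 m/s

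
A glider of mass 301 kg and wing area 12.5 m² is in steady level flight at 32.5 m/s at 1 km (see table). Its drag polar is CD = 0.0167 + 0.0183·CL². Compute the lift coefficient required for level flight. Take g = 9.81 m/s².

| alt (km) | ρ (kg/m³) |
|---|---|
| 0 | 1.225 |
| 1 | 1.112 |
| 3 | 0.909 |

At 1 km, from the table: ρ = 1.112 kg/m³.
Level flight ⇒ L = W = m·g = 301 × 9.81 = 2952.8 N.
Dynamic pressure q = 0.5 × 1.112 × 32.5² = 587.3 Pa.
Required CL = L/(qS) = 2952.8/(587.3·12.5) = 0.4022.

CL = 0.402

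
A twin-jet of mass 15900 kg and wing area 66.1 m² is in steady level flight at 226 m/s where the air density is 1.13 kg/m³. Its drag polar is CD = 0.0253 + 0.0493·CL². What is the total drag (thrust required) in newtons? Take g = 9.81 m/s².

In steady level flight, lift balances weight: W = mg = 15900 × 9.81 = 1.5598×10^5 N.
q = ½ρv² = ½ × 1.13 × 226² = 28860 Pa.
CL = W/(q·S) = 1.5598×10^5 / (28860 × 66.1) = 0.08177.
CD = 0.0253 + 0.0493 × 0.08177² = 0.02563.
D = q·S·CD = 28860 × 66.1 × 0.02563 = 48890 N

D = 48900 N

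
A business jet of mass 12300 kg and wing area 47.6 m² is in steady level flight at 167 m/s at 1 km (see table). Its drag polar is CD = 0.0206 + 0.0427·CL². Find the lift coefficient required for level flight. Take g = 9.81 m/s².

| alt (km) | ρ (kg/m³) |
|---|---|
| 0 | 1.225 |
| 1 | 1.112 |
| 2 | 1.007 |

CL = 0.163

At 1 km, from the table: ρ = 1.112 kg/m³.
Weight W = mg = 12300 × 9.81 = 1.2066×10^5 N; in level flight L = W.
Dynamic pressure q = 0.5 × 1.112 × 167² = 15510 Pa.
Required CL = L/(qS) = 1.2066×10^5/(15510·47.6) = 0.1635.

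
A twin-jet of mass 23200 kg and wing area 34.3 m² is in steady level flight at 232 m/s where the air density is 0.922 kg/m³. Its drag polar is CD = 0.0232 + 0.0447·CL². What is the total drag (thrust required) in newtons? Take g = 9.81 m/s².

D = 22500 N

Weight W = mg = 23200 × 9.81 = 2.2759×10^5 N; in level flight L = W.
Dynamic pressure q = 0.5 × 0.922 × 232² = 24810 Pa.
Required CL = L/(qS) = 2.2759×10^5/(24810·34.3) = 0.2674.
CD = 0.0232 + 0.0447 × 0.2674² = 0.0264.
D = q·S·CD = 24810 × 34.3 × 0.0264 = 22470 N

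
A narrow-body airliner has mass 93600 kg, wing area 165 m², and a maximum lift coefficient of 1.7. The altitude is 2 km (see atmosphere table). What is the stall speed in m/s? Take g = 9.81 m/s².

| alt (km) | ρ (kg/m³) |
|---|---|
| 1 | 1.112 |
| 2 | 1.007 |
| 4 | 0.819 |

V_stall = 80.6 m/s

At 2 km, from the table: ρ = 1.007 kg/m³.
Stall occurs when L = W at CL,max. W = mg = 93600 × 9.81 = 9.182×10^5 N.
V_stall = √(2W/(ρ·S·CL,max)) = √(2 × 9.182×10^5 / (1.007 × 165 × 1.7))
V_stall = √6501 = 80.6 m/s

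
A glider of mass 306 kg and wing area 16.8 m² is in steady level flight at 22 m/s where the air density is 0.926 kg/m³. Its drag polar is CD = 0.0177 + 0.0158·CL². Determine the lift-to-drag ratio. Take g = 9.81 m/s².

In steady level flight, lift balances weight: W = mg = 306 × 9.81 = 3001.9 N.
Dynamic pressure q = 0.5 × 0.926 × 22² = 224.1 Pa.
Required CL = L/(qS) = 3001.9/(224.1·16.8) = 0.7974.
CD = 0.0177 + 0.0158 × 0.7974² = 0.02775.
L/D = CL/CD = 0.7974 / 0.02775 = 28.7

L/D = 28.7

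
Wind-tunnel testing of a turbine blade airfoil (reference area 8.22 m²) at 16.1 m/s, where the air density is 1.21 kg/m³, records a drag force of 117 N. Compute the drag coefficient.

From D = ½ρv²S·CD, rearranging gives CD = 2D/(ρv²S).
CD = 2 × 117 / (1.21 × 16.1² × 8.22) = 0.0908

CD = 0.0908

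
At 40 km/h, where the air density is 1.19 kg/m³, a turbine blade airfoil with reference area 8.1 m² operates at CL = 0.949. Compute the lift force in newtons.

L = 565 N

Convert speed: v = 40 km/h ÷ 3.6 = 11.11 m/s.
Dynamic pressure q = ½ρv² = ½ × 1.19 × 11.11² = 73.46 Pa.
L = q·S·CL = 73.46 × 8.1 × 0.949 = 565 N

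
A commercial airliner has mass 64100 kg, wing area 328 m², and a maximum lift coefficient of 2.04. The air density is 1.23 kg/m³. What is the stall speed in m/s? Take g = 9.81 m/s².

V_stall = 39.1 m/s

Stall occurs when L = W at CL,max. W = mg = 64100 × 9.81 = 6.288×10^5 N.
From L = ½ρV²S·CL,max = W: V_stall = √(2W/(ρSCL,max)) = √(2·6.288×10^5/(1.23·328·2.04))
V_stall = √1528 = 39.1 m/s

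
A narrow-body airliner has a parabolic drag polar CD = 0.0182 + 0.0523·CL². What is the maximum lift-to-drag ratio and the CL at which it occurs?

For CD = CD0 + K·CL², (L/D)max occurs at CL* = √(CD0/K) and equals 1/(2√(K·CD0)).
(L/D)max = 1/(2√(0.0523 × 0.0182)) = 1/(2 × 0.03085) = 16.2
CL* = √(0.0182/0.0523) = 0.59

(L/D)max = 16.2, at CL = 0.59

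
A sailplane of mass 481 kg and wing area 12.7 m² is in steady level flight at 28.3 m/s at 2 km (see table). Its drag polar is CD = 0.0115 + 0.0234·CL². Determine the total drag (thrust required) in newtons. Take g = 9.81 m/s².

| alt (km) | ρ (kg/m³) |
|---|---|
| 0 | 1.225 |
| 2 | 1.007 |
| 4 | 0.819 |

D = 161 N

At 2 km, from the table: ρ = 1.007 kg/m³.
Level flight ⇒ L = W = m·g = 481 × 9.81 = 4718.6 N.
q = ½ρv² = ½ × 1.007 × 28.3² = 403.2 Pa.
CL = W/(q·S) = 4718.6 / (403.2 × 12.7) = 0.9214.
CD = 0.0115 + 0.0234 × 0.9214² = 0.03137.
D = q·S·CD = 403.2 × 12.7 × 0.03137 = 160.6 N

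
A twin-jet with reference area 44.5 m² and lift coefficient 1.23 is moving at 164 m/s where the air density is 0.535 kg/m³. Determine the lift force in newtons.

L = 3.94×10^5 N

Dynamic pressure q = ½ρv² = ½ × 0.535 × 164² = 7195 Pa.
L = q·S·CL = 7195 × 44.5 × 1.23 = 3.94×10^5 N ≈ 394 kN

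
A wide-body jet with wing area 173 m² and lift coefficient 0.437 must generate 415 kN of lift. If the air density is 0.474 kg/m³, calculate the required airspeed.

v = 152 m/s

L = ½ρv²S·CL ⇒ v = √(2L/(ρ·S·CL))
v = √(2 × 4.15×10^5 / (0.474 × 173 × 0.437)) = √23160 = 152 m/s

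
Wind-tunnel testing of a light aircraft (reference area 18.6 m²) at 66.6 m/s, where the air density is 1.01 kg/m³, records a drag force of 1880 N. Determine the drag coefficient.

From D = ½ρv²S·CD, rearranging gives CD = 2D/(ρv²S).
CD = 2 × 1880 / (1.01 × 66.6² × 18.6) = 0.0451

CD = 0.0451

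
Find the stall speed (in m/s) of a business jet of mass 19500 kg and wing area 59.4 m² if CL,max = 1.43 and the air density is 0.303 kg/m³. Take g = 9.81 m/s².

Stall occurs when L = W at CL,max. W = mg = 19500 × 9.81 = 1.913×10^5 N.
V_stall = √(2W/(ρ·S·CL,max)) = √(2 × 1.913×10^5 / (0.303 × 59.4 × 1.43))
V_stall = √14870 = 122 m/s

V_stall = 122 m/s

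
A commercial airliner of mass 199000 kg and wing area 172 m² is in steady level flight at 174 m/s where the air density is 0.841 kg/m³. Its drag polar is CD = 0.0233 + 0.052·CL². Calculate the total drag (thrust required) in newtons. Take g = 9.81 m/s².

In steady level flight, lift balances weight: W = mg = 199000 × 9.81 = 1.9522×10^6 N.
Dynamic pressure q = 0.5 × 0.841 × 174² = 12730 Pa.
CL = W/(q·S) = 1.9522×10^6 / (12730 × 172) = 0.8915.
CD = 0.0233 + 0.052 × 0.8915² = 0.06463.
D = q·S·CD = 12730 × 172 × 0.06463 = 1.415×10^5 N

D = 1.42×10^5 N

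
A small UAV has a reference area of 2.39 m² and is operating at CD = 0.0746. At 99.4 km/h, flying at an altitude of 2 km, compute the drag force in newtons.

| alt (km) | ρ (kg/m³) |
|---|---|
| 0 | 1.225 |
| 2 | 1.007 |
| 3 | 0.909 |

At 2 km, from the table: ρ = 1.007 kg/m³.
Convert speed: v = 99.4 km/h ÷ 3.6 = 27.61 m/s.
Dynamic pressure q = ½ρv² = ½ × 1.007 × 27.61² = 383.9 Pa.
D = q·S·CD = 383.9 × 2.39 × 0.0746 = 68.4 N

D = 68.4 N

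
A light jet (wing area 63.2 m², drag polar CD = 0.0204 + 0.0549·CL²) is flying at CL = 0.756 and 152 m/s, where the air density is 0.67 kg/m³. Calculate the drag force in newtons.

CD = 0.0204 + 0.0549 × 0.756² = 0.05178
D = ½ρv²S·CD = ½ × 0.67 × 152² × 63.2 × 0.05178 = 25300 N

D = 25300 N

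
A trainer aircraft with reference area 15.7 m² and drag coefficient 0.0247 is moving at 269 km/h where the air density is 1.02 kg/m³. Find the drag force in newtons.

Convert speed: v = 269 km/h ÷ 3.6 = 74.72 m/s.
D = ½ρv²S·CD = ½ × 1.02 × 74.72² × 15.7 × 0.0247 = 1100 N

D = 1100 N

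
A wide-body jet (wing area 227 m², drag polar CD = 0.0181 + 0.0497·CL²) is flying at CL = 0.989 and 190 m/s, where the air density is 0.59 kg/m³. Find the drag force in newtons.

D = 1.61×10^5 N

CD = 0.0181 + 0.0497 × 0.989² = 0.06671
D = ½ρv²S·CD = ½ × 0.59 × 190² × 227 × 0.06671 = 1.61×10^5 N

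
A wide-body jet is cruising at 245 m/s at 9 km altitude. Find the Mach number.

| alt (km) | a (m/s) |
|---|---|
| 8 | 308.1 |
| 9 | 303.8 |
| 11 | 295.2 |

At 9 km, from the table: a = 303.8 m/s.
M = v/a = 245 / 303.8 = 0.806

M = 0.806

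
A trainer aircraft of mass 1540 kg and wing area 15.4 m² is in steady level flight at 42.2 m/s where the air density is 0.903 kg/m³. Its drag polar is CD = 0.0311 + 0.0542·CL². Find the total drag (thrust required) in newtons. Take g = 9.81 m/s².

D = 1380 N

Level flight ⇒ L = W = m·g = 1540 × 9.81 = 15107 N.
q = ½ρv² = ½ × 0.903 × 42.2² = 804 Pa.
CL = W/(q·S) = 15107 / (804 × 15.4) = 1.22.
CD = 0.0311 + 0.0542 × 1.22² = 0.1118.
D = q·S·CD = 804 × 15.4 × 0.1118 = 1384 N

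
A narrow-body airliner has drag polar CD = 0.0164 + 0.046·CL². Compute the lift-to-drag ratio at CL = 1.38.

L/D = 13.3

CD = 0.0164 + 0.046 × 1.38² = 0.104
L/D = CL/CD = 1.38 / 0.104 = 13.3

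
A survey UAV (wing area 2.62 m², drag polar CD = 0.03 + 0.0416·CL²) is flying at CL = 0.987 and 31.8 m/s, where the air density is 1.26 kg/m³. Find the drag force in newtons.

CD = 0.03 + 0.0416 × 0.987² = 0.07053
D = ½ρv²S·CD = ½ × 1.26 × 31.8² × 2.62 × 0.07053 = 118 N

D = 118 N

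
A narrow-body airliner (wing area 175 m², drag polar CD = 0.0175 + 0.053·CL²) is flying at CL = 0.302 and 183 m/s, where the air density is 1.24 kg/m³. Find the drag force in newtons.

CD = 0.0175 + 0.053 × 0.302² = 0.02233
D = ½ρv²S·CD = ½ × 1.24 × 183² × 175 × 0.02233 = 81200 N

D = 81200 N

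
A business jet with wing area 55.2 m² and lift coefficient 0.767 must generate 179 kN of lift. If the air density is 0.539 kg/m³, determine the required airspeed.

L = ½ρv²S·CL ⇒ v = √(2L/(ρ·S·CL))
v = √(2 × 1.79×10^5 / (0.539 × 55.2 × 0.767)) = √15690 = 125 m/s

v = 125 m/s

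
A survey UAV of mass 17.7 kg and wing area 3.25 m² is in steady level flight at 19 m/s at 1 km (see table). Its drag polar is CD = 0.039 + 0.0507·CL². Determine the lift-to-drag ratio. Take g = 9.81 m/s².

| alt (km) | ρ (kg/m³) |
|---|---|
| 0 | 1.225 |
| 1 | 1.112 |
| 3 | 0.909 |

L/D = 6.25

At 1 km, from the table: ρ = 1.112 kg/m³.
Level flight ⇒ L = W = m·g = 17.7 × 9.81 = 173.64 N.
Dynamic pressure q = 0.5 × 1.112 × 19² = 200.7 Pa.
Required CL = L/(qS) = 173.64/(200.7·3.25) = 0.2662.
CD = 0.039 + 0.0507 × 0.2662² = 0.04259.
L/D = CL/CD = 0.2662 / 0.04259 = 6.25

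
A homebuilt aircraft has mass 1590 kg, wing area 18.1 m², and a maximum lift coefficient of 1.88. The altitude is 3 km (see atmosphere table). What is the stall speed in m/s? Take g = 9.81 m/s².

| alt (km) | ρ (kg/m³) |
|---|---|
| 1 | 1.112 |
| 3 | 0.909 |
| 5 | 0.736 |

At 3 km, from the table: ρ = 0.909 kg/m³.
Stall occurs when L = W at CL,max. W = mg = 1590 × 9.81 = 15600 N.
V_stall = √(2W/(ρ·S·CL,max)) = √(2 × 15600 / (0.909 × 18.1 × 1.88))
V_stall = √1009 = 31.8 m/s

V_stall = 31.8 m/s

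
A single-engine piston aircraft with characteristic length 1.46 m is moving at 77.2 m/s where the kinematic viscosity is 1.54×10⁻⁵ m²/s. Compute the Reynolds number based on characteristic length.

Re = v·c/ν = 77.2 × 1.46 / (1.54×10⁻⁵) = 7.32×10^6

Re = 7.32×10^6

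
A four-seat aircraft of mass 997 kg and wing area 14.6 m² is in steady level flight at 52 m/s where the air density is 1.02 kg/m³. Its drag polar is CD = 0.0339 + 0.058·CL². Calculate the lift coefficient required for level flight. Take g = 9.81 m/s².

Level flight ⇒ L = W = m·g = 997 × 9.81 = 9780.6 N.
Dynamic pressure q = 0.5 × 1.02 × 52² = 1379 Pa.
CL = W/(q·S) = 9780.6 / (1379 × 14.6) = 0.4858.

CL = 0.486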